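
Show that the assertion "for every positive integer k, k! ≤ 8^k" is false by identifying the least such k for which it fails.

We need the least positive integer k for which k! > 8^k.
For k = 1, 2, 3, 4, …, 17, 18, 19 the conclusion holds.
k = 20: k! = 2432902008176640000 and 8^k = 1152921504606846976, so 2432902008176640000 > 1152921504606846976.

k = 20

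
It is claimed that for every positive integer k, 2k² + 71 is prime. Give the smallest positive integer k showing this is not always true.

k = 5

k = 1: 2k² + 71 = 73, prime.
k = 2: 2k² + 71 = 79, prime.
k = 3: 2k² + 71 = 89, prime.
k = 4: 2k² + 71 = 103, prime.
k = 5: 2k² + 71 = 121 = 11 × 11, composite.
Thus k = 5 disproves the claim, and no smaller k works.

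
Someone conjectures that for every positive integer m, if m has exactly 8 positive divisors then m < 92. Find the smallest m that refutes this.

m = 102

Check each positive integer m in order until m has exactly 8 positive divisors but the claim fails.
The first 10 eligible values, up to m = 88, all satisfy the conclusion.
m = 102: τ(102) = 8; 102 ≥ 92.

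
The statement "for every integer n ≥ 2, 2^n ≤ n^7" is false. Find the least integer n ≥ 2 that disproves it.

For n = 2, 3, 4, 5, …, 34, 35, 36 the conclusion holds.
n = 37: 2^n = 137438953472 and n^7 = 94931877133, so 137438953472 > 94931877133.

n = 37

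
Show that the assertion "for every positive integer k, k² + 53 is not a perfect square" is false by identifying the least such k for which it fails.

k = 26

For k = 1, 2, 3, 4, …, 23, 24, 25 the conclusion holds.
k = 26: 26² + 53 = 729 = 27², a perfect square.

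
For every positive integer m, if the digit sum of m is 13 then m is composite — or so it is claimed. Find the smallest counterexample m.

A counterexample is any positive integer m such that the digit sum of m is 13 but m is prime; we check each in order.
m = 49: digit sum 13; 49 is composite.
m = 58: digit sum 13; 58 is composite.
m = 67: digit sum 13; 67 is prime, not composite.

m = 67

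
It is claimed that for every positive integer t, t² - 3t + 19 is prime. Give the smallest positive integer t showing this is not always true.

t = 18

For t = 1, 2, 3, 4, …, 15, 16, 17 the conclusion holds.
t = 18: t² - 3t + 19 = 289 = 17 × 17, composite.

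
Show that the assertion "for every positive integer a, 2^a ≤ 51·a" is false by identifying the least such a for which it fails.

A counterexample is any positive integer a such that 2^a > 51·a; we check each in order.
For a = 1, 2, 3, 4, 5, 6, 7, 8 the conclusion holds.
a = 9: 2^a = 512 and 51·a = 459, so 512 > 459.

a = 9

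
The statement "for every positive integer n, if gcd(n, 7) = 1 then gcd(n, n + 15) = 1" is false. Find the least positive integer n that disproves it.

n = 3

Check each positive integer n in order until gcd(n, 7) = 1 but gcd(n, n + 15) > 1.
For n = 1, 2 the conclusion holds.
n = 3: gcd(3, 18) = 3.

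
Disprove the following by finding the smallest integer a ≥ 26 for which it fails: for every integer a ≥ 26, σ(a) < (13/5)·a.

We need the least integer a ≥ 26 for which the claim fails.
For a = 26, 27, 28, 29, …, 57, 58, 59 the conclusion holds.
a = 60: σ(60) = 168; 168 ≥ 156.
Hence a = 60 is a counterexample.

a = 60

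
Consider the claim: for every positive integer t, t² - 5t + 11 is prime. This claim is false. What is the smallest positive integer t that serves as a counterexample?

t = 7

A counterexample is any positive integer t such that t² - 5t + 11 is not prime; we check each in order.
For t = 1, 2, 3, 4, 5, 6 the conclusion holds.
t = 7: t² - 5t + 11 = 25 = 5 × 5, composite.
Thus t = 7 disproves the claim, and no smaller t works.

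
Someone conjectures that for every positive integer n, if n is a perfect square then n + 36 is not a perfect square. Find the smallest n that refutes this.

A counterexample is any positive integer n such that n is a perfect square but n + 36 is a perfect square; we check each in order.
For n = 1, 4, 9, 16, 25, 36, 49 the conclusion holds.
n = 64: 64 = 8² and 64 + 36 = 100 = 10².
Hence n = 64 is a counterexample.

n = 64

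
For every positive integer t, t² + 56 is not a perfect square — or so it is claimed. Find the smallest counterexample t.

t = 5

For t = 1, 2, 3, 4 the conclusion holds.
t = 5: 5² + 56 = 81 = 9², a perfect square.
Thus t = 5 disproves the claim, and no smaller t works.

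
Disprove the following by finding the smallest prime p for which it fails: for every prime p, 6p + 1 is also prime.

p = 19

A counterexample is any prime p such that 6p + 1 is not prime; we check each in order.
The first 7 eligible values, up to p = 17, all satisfy the conclusion.
p = 19: 6p + 1 = 115 = 5 × 23, not prime.
Thus p = 19 disproves the claim, and no smaller p works.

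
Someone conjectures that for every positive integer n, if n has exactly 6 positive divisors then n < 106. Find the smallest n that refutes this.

n = 116

The first 16 eligible values, up to n = 99, all satisfy the conclusion.
n = 116: τ(116) = 6; 116 ≥ 106.
Hence n = 116 is a counterexample.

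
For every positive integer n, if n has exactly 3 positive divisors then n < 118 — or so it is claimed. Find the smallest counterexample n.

A counterexample is any positive integer n such that n has exactly 3 positive divisors but the claim fails; we check each in order.
For n = 4, 9, 25, 49 the conclusion holds.
n = 121: τ(121) = 3; 121 ≥ 118.
So n = 121 is the smallest counterexample.

n = 121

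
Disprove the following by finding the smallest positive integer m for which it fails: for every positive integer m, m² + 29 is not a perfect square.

For m = 1, 2, 3, 4, …, 11, 12, 13 the conclusion holds.
m = 14: 14² + 29 = 225 = 15², a perfect square.

m = 14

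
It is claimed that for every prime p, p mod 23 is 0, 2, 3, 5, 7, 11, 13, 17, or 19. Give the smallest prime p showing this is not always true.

A counterexample is any prime p such that the claim fails; we check each in order.
For p = 2, 3, 5, 7, 11, 13, 17, 19, 23 the conclusion holds.
p = 29: 29 mod 23 = 6 — not in {0, 2, 3, 5, 7, 11, 13, 17, 19}.
Hence p = 29 is a counterexample.

p = 29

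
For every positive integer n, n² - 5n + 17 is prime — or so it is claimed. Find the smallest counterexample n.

n = 13

We need the least positive integer n for which n² - 5n + 17 is not prime.
For n = 1, 2, 3, 4, …, 10, 11, 12 the conclusion holds.
n = 13: n² - 5n + 17 = 121 = 11 × 11, composite.
Thus n = 13 disproves the claim, and no smaller n works.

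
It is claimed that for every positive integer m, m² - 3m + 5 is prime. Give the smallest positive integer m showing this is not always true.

We need the least positive integer m for which m² - 3m + 5 is not prime.
For m = 1, 2, 3 the conclusion holds.
m = 4: m² - 3m + 5 = 9 = 3 × 3, composite.
Hence m = 4 is a counterexample.

m = 4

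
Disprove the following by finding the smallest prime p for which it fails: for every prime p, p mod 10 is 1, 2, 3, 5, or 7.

p = 19

Check each prime p in order until the claim fails.
The first 7 eligible values, up to p = 17, all satisfy the conclusion.
p = 19: 19 mod 10 = 9 — not in {1, 2, 3, 5, 7}.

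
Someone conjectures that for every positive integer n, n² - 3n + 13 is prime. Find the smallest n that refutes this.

n = 12

A counterexample is any positive integer n such that n² - 3n + 13 is not prime; we check each in order.
The first 11 eligible values, up to n = 11, all satisfy the conclusion.
n = 12: n² - 3n + 13 = 121 = 11 × 11, composite.
Thus n = 12 disproves the claim, and no smaller n works.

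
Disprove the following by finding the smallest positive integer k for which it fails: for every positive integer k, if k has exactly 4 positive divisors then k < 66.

k = 69

We need the least positive integer k for which k has exactly 4 positive divisors but the claim fails.
For k = 6, 8, 10, 14, …, 58, 62, 65 the conclusion holds.
k = 69: τ(69) = 4; 69 ≥ 66.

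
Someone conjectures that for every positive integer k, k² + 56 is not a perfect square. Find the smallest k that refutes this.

k = 5

A counterexample is any positive integer k such that k² + 56 is a perfect square; we check each in order.
For k = 1, 2, 3, 4 the conclusion holds.
k = 5: 5² + 56 = 81 = 9², a perfect square.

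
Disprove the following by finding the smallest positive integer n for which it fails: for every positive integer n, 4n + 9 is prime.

n = 3

We need the least positive integer n for which 4n + 9 is not prime.
For n = 1, 2 the conclusion holds.
n = 3: 4n + 9 = 21 = 3 × 7, composite.
Thus n = 3 disproves the claim, and no smaller n works.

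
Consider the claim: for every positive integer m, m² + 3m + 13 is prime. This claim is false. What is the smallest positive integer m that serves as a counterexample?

Check each positive integer m in order until m² + 3m + 13 is not prime.
For m = 1, 2, 3, 4, 5, 6, 7, 8 the conclusion holds.
m = 9: m² + 3m + 13 = 121 = 11 × 11, composite.

m = 9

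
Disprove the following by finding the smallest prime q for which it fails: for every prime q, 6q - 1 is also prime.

q = 11

Check each prime q in order until 6q - 1 is not prime.
The first 4 eligible values, up to q = 7, all satisfy the conclusion.
q = 11: 6q - 1 = 65 = 5 × 13, not prime.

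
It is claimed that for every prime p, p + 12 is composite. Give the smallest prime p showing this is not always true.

We need the least prime p for which p + 12 is prime.
For p = 2, 3 the conclusion holds.
p = 5: p + 12 = 17, prime — not composite.
Hence p = 5 is a counterexample.

p = 5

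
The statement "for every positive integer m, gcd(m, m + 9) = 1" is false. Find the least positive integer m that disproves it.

We need the least positive integer m for which gcd(m, m + 9) > 1.
m = 1: gcd(1, 10) = 1.
m = 2: gcd(2, 11) = 1.
m = 3: gcd(3, 12) = 3.

m = 3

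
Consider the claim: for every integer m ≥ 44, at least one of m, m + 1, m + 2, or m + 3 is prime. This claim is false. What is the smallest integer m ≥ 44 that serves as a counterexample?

Check each integer m ≥ 44 in order until m, m + 1, m + 2, m + 3 are all composite.
The first 4 eligible values, up to m = 47, all satisfy the conclusion.
m = 48: 48 = 2 × 24; 49 = 7 × 7; 50 = 2 × 25; 51 = 3 × 17 — all composite.
Thus m = 48 disproves the claim, and no smaller m works.

m = 48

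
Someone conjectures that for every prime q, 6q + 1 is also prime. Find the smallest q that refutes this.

A counterexample is any prime q such that 6q + 1 is not prime; we check each in order.
For q = 2, 3, 5, 7, 11, 13, 17 the conclusion holds.
q = 19: 6q + 1 = 115 = 5 × 23, not prime.

q = 19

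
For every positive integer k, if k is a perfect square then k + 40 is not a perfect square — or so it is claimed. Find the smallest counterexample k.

Check each positive integer k in order until k is a perfect square but k + 40 is a perfect square.
For k = 1, 4 the conclusion holds.
k = 9: 9 = 3² and 9 + 40 = 49 = 7².

k = 9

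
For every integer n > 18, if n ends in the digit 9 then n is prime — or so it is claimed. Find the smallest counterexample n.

We need the least integer n > 18 for which n ends in the digit 9 but n is not prime.
n = 19: 19 ends in 9 and is prime.
n = 29: 29 ends in 9 and is prime.
n = 39: 39 ends in 9; 39 = 3 × 13, composite.

n = 39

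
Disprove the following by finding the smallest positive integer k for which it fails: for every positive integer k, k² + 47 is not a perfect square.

k = 23

Check each positive integer k in order until k² + 47 is a perfect square.
The first 22 eligible values, up to k = 22, all satisfy the conclusion.
k = 23: 23² + 47 = 576 = 24², a perfect square.
Hence k = 23 is a counterexample.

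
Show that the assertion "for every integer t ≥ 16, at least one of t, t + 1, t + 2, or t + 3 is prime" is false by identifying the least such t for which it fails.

We need the least integer t ≥ 16 for which t, t + 1, t + 2, t + 3 are all composite.
The first 8 eligible values, up to t = 23, all satisfy the conclusion.
t = 24: 24 = 2 × 12; 25 = 5 × 5; 26 = 2 × 13; 27 = 3 × 9 — all composite.
Thus t = 24 disproves the claim, and no smaller t works.

t = 24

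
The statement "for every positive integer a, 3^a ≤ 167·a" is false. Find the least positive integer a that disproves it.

Check each positive integer a in order until 3^a > 167·a.
The first 6 eligible values, up to a = 6, all satisfy the conclusion.
a = 7: 3^a = 2187 and 167·a = 1169, so 2187 > 1169.
So a = 7 is the smallest counterexample.

a = 7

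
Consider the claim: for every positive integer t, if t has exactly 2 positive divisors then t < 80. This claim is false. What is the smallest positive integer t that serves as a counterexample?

t = 83

A counterexample is any positive integer t such that t has exactly 2 positive divisors but the claim fails; we check each in order.
For t = 2, 3, 5, 7, …, 71, 73, 79 the conclusion holds.
t = 83: τ(83) = 2; 83 ≥ 80.
So t = 83 is the smallest counterexample.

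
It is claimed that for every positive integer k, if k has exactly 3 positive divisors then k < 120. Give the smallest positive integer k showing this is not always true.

k = 121

Check each positive integer k in order until k has exactly 3 positive divisors but the claim fails.
The first 4 eligible values, up to k = 49, all satisfy the conclusion.
k = 121: τ(121) = 3; 121 ≥ 120.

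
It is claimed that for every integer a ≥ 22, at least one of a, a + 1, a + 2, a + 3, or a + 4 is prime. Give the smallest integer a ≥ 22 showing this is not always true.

a = 22: 23 is prime.
a = 23: 23 is prime.
a = 24: 24 = 2 × 12; 25 = 5 × 5; 26 = 2 × 13; 27 = 3 × 9; 28 = 2 × 14 — all composite.
Hence a = 24 is a counterexample.

a = 24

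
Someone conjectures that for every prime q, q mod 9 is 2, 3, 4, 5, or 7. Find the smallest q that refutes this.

Check each prime q in order until the claim fails.
q = 2: 2 mod 9 = 2.
q = 3: 3 mod 9 = 3.
q = 5: 5 mod 9 = 5.
q = 7: 7 mod 9 = 7.
q = 11: 11 mod 9 = 2.
q = 13: 13 mod 9 = 4.
q = 17: 17 mod 9 = 8 — not in {2, 3, 4, 5, 7}.

q = 17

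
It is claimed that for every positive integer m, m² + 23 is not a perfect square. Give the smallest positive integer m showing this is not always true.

For m = 1, 2, 3, 4, 5, 6, 7, 8, 9, 10 the conclusion holds.
m = 11: 11² + 23 = 144 = 12², a perfect square.
Hence m = 11 is a counterexample.

m = 11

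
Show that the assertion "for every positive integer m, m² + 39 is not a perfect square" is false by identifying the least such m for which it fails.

m = 5

Check each positive integer m in order until m² + 39 is a perfect square.
For m = 1, 2, 3, 4 the conclusion holds.
m = 5: 5² + 39 = 64 = 8², a perfect square.
Thus m = 5 disproves the claim, and no smaller m works.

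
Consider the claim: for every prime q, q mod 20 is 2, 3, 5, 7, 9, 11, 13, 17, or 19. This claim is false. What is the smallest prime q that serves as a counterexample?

A counterexample is any prime q such that the claim fails; we check each in order.
The first 12 eligible values, up to q = 37, all satisfy the conclusion.
q = 41: 41 mod 20 = 1 — not in {2, 3, 5, 7, 9, 11, 13, 17, 19}.

q = 41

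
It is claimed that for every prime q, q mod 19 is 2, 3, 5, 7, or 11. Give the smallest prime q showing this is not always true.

A counterexample is any prime q such that the claim fails; we check each in order.
q = 2: 2 mod 19 = 2.
q = 3: 3 mod 19 = 3.
q = 5: 5 mod 19 = 5.
q = 7: 7 mod 19 = 7.
q = 11: 11 mod 19 = 11.
q = 13: 13 mod 19 = 13 — not in {2, 3, 5, 7, 11}.

q = 13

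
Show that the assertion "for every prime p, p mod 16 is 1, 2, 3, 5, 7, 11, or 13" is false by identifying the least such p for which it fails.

For p = 2, 3, 5, 7, 11, 13, 17, 19, 23, 29 the conclusion holds.
p = 31: 31 mod 16 = 15 — not in {1, 2, 3, 5, 7, 11, 13}.

p = 31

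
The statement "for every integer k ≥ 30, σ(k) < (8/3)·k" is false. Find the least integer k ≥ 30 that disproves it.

k = 60

For k = 30, 31, 32, 33, …, 57, 58, 59 the conclusion holds.
k = 60: σ(60) = 168; 168 ≥ 160.
So k = 60 is the smallest counterexample.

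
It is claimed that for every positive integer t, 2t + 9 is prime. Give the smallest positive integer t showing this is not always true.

t = 3

t = 1: 2t + 9 = 11, prime.
t = 2: 2t + 9 = 13, prime.
t = 3: 2t + 9 = 15 = 3 × 5, composite.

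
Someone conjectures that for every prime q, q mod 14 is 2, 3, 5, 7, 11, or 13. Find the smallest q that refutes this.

We need the least prime q for which the claim fails.
For q = 2, 3, 5, 7, 11, 13, 17, 19 the conclusion holds.
q = 23: 23 mod 14 = 9 — not in {2, 3, 5, 7, 11, 13}.

q = 23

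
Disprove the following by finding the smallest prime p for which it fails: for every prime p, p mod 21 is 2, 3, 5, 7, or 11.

p = 13

Check each prime p in order until the claim fails.
The first 5 eligible values, up to p = 11, all satisfy the conclusion.
p = 13: 13 mod 21 = 13 — not in {2, 3, 5, 7, 11}.
Hence p = 13 is a counterexample.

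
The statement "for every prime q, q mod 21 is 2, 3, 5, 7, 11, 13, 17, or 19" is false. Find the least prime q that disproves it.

q = 29

A counterexample is any prime q such that the claim fails; we check each in order.
For q = 2, 3, 5, 7, 11, 13, 17, 19, 23 the conclusion holds.
q = 29: 29 mod 21 = 8 — not in {2, 3, 5, 7, 11, 13, 17, 19}.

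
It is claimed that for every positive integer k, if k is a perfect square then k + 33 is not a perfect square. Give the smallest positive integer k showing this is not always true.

Check each positive integer k in order until k is a perfect square but k + 33 is a perfect square.
For k = 1, 4, 9 the conclusion holds.
k = 16: 16 = 4² and 16 + 33 = 49 = 7².

k = 16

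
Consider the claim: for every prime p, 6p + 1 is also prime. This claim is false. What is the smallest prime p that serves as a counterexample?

p = 19

Check each prime p in order until 6p + 1 is not prime.
For p = 2, 3, 5, 7, 11, 13, 17 the conclusion holds.
p = 19: 6p + 1 = 115 = 5 × 23, not prime.
Hence p = 19 is a counterexample.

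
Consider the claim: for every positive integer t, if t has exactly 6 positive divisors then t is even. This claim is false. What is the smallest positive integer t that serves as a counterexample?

Check each positive integer t in order until t has exactly 6 positive divisors but t is odd.
t = 12: divisors of 12: 1, 2, 3, 4, 6, 12; 12 is even.
t = 18: divisors of 18: 1, 2, 3, 6, 9, 18; 18 is even.
t = 20: divisors of 20: 1, 2, 4, 5, 10, 20; 20 is even.
t = 28: divisors of 28: 1, 2, 4, 7, 14, 28; 28 is even.
t = 32: divisors of 32: 1, 2, 4, 8, 16, 32; 32 is even.
t = 44: divisors of 44: 1, 2, 4, 11, 22, 44; 44 is even.
t = 45: divisors of 45: 1, 3, 5, 9, 15, 45; 45 is odd.
Thus t = 45 disproves the claim, and no smaller t works.

t = 45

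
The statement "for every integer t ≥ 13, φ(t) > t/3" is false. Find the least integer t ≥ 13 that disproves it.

t = 18

For t = 13, 14, 15, 16, 17 the conclusion holds.
t = 18: φ(18) = 6 and 18/3 = 6, so φ(18) ≤ 18/3.
So t = 18 is the smallest counterexample.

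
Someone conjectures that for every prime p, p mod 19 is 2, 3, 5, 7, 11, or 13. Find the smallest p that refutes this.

A counterexample is any prime p such that the claim fails; we check each in order.
The first 6 eligible values, up to p = 13, all satisfy the conclusion.
p = 17: 17 mod 19 = 17 — not in {2, 3, 5, 7, 11, 13}.
Thus p = 17 disproves the claim, and no smaller p works.

p = 17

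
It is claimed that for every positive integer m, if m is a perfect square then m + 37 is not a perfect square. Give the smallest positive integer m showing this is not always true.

m = 324

A counterexample is any positive integer m such that m is a perfect square but m + 37 is a perfect square; we check each in order.
For m = 1, 4, 9, 16, …, 225, 256, 289 the conclusion holds.
m = 324: 324 = 18² and 324 + 37 = 361 = 19².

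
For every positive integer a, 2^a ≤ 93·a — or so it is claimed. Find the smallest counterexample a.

a = 10

A counterexample is any positive integer a such that 2^a > 93·a; we check each in order.
For a = 1, 2, 3, 4, 5, 6, 7, 8, 9 the conclusion holds.
a = 10: 2^a = 1024 and 93·a = 930, so 1024 > 930.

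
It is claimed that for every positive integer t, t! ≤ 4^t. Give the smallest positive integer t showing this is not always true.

t = 9

For t = 1, 2, 3, 4, 5, 6, 7, 8 the conclusion holds.
t = 9: t! = 362880 and 4^t = 262144, so 362880 > 262144.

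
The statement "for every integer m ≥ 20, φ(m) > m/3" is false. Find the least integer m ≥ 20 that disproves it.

m = 24

We need the least integer m ≥ 20 for which the claim fails.
m = 20: φ(20) = 8 and 20/3 = 20/3, so φ(20) > 20/3.
m = 21: φ(21) = 12 and 21/3 = 7, so φ(21) > 21/3.
m = 22: φ(22) = 10 and 22/3 = 22/3, so φ(22) > 22/3.
m = 23: φ(23) = 22 and 23/3 = 23/3, so φ(23) > 23/3.
m = 24: φ(24) = 8 and 24/3 = 8, so φ(24) ≤ 24/3.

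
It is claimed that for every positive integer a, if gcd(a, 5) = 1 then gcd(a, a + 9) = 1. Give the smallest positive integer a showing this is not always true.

A counterexample is any positive integer a such that gcd(a, 5) = 1 but gcd(a, a + 9) > 1; we check each in order.
a = 1: gcd(1, 10) = 1.
a = 2: gcd(2, 11) = 1.
a = 3: gcd(3, 12) = 3.

a = 3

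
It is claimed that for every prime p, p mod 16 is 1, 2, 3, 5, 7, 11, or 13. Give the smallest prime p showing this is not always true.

A counterexample is any prime p such that the claim fails; we check each in order.
The first 10 eligible values, up to p = 29, all satisfy the conclusion.
p = 31: 31 mod 16 = 15 — not in {1, 2, 3, 5, 7, 11, 13}.

p = 31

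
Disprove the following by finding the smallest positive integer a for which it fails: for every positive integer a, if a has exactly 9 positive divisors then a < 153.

a = 196

A counterexample is any positive integer a such that a has exactly 9 positive divisors but the claim fails; we check each in order.
a = 36: τ(36) = 9; 36 < 153.
a = 100: τ(100) = 9; 100 < 153.
a = 196: τ(196) = 9; 196 ≥ 153.
Hence a = 196 is a counterexample.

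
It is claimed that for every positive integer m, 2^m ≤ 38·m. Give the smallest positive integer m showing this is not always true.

The first 8 eligible values, up to m = 8, all satisfy the conclusion.
m = 9: 2^m = 512 and 38·m = 342, so 512 > 342.
Thus m = 9 disproves the claim, and no smaller m works.

m = 9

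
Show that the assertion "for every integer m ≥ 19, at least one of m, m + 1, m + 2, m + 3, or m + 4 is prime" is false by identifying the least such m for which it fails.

m = 24

A counterexample is any integer m ≥ 19 such that m, m + 1, m + 2, m + 3, m + 4 are all composite; we check each in order.
For m = 19, 20, 21, 22, 23 the conclusion holds.
m = 24: 24 = 2 × 12; 25 = 5 × 5; 26 = 2 × 13; 27 = 3 × 9; 28 = 2 × 14 — all composite.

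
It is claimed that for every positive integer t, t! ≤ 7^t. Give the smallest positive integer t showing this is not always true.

We need the least positive integer t for which t! > 7^t.
The first 16 eligible values, up to t = 16, all satisfy the conclusion.
t = 17: t! = 355687428096000 and 7^t = 232630513987207, so 355687428096000 > 232630513987207.
So t = 17 is the smallest counterexample.

t = 17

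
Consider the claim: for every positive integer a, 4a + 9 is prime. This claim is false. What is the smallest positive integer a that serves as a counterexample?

a = 3

A counterexample is any positive integer a such that 4a + 9 is not prime; we check each in order.
For a = 1, 2 the conclusion holds.
a = 3: 4a + 9 = 21 = 3 × 7, composite.
Hence a = 3 is a counterexample.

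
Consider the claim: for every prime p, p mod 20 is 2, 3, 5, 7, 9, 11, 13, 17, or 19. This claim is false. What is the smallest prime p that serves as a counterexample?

p = 41

For p = 2, 3, 5, 7, …, 29, 31, 37 the conclusion holds.
p = 41: 41 mod 20 = 1 — not in {2, 3, 5, 7, 9, 11, 13, 17, 19}.
Hence p = 41 is a counterexample.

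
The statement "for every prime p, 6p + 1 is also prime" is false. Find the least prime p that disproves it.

p = 19

We need the least prime p for which 6p + 1 is not prime.
The first 7 eligible values, up to p = 17, all satisfy the conclusion.
p = 19: 6p + 1 = 115 = 5 × 23, not prime.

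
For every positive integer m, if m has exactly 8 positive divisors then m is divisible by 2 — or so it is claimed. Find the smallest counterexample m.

m = 105

A counterexample is any positive integer m such that m has exactly 8 positive divisors but m is not divisible by 2; we check each in order.
For m = 24, 30, 40, 42, …, 88, 102, 104 the conclusion holds.
m = 105: τ(105) = 8; 105 mod 2 = 1.
Thus m = 105 disproves the claim, and no smaller m works.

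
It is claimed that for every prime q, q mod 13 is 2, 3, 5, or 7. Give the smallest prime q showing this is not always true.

q = 2: 2 mod 13 = 2.
q = 3: 3 mod 13 = 3.
q = 5: 5 mod 13 = 5.
q = 7: 7 mod 13 = 7.
q = 11: 11 mod 13 = 11 — not in {2, 3, 5, 7}.
So q = 11 is the smallest counterexample.

q = 11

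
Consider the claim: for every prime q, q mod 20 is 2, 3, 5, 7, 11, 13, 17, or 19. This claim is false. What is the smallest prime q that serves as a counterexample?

A counterexample is any prime q such that the claim fails; we check each in order.
For q = 2, 3, 5, 7, 11, 13, 17, 19, 23 the conclusion holds.
q = 29: 29 mod 20 = 9 — not in {2, 3, 5, 7, 11, 13, 17, 19}.

q = 29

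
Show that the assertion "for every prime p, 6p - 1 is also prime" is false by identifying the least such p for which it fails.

For p = 2, 3, 5, 7 the conclusion holds.
p = 11: 6p - 1 = 65 = 5 × 13, not prime.

p = 11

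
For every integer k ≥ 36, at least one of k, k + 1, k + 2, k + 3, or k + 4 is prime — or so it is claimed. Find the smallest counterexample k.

k = 48

Check each integer k ≥ 36 in order until k, k + 1, k + 2, k + 3, k + 4 are all composite.
For k = 36, 37, 38, 39, …, 45, 46, 47 the conclusion holds.
k = 48: 48 = 2 × 24; 49 = 7 × 7; 50 = 2 × 25; 51 = 3 × 17; 52 = 2 × 26 — all composite.
Hence k = 48 is a counterexample.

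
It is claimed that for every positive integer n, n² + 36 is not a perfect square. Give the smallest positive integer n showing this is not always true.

n = 8

Check each positive integer n in order until n² + 36 is a perfect square.
The first 7 eligible values, up to n = 7, all satisfy the conclusion.
n = 8: 8² + 36 = 100 = 10², a perfect square.
So n = 8 is the smallest counterexample.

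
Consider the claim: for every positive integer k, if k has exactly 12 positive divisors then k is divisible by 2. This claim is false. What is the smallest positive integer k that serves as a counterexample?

k = 315

Check each positive integer k in order until k has exactly 12 positive divisors but k is not divisible by 2.
For k = 60, 72, 84, 90, …, 294, 306, 308 the conclusion holds.
k = 315: τ(315) = 12; 315 mod 2 = 1.
Thus k = 315 disproves the claim, and no smaller k works.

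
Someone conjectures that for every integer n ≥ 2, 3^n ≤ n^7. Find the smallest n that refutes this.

n = 19

We need the least integer n ≥ 2 for which 3^n > n^7.
The first 17 eligible values, up to n = 18, all satisfy the conclusion.
n = 19: 3^n = 1162261467 and n^7 = 893871739, so 1162261467 > 893871739.
Thus n = 19 disproves the claim, and no smaller n works.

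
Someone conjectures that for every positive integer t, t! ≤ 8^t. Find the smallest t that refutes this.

t = 20

We need the least positive integer t for which t! > 8^t.
For t = 1, 2, 3, 4, …, 17, 18, 19 the conclusion holds.
t = 20: t! = 2432902008176640000 and 8^t = 1152921504606846976, so 2432902008176640000 > 1152921504606846976.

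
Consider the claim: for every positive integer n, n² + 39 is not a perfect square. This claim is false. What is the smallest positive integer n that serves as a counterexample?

n = 5

We need the least positive integer n for which n² + 39 is a perfect square.
n = 1: 1² + 39 = 40, not a perfect square.
n = 2: 2² + 39 = 43, not a perfect square.
n = 3: 3² + 39 = 48, not a perfect square.
n = 4: 4² + 39 = 55, not a perfect square.
n = 5: 5² + 39 = 64 = 8², a perfect square.
Thus n = 5 disproves the claim, and no smaller n works.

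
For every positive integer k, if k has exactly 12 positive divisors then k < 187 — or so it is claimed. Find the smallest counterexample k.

Check each positive integer k in order until k has exactly 12 positive divisors but the claim fails.
The first 12 eligible values, up to k = 160, all satisfy the conclusion.
k = 198: τ(198) = 12; 198 ≥ 187.
Thus k = 198 disproves the claim, and no smaller k works.

k = 198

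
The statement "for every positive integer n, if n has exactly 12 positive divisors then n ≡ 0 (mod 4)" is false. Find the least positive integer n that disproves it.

n = 90

We need the least positive integer n for which n has exactly 12 positive divisors but the claim fails.
n = 60: τ(60) = 12; 60 ≡ 0 (mod 4).
n = 72: τ(72) = 12; 72 ≡ 0 (mod 4).
n = 84: τ(84) = 12; 84 ≡ 0 (mod 4).
n = 90: τ(90) = 12; 90 ≡ 2 (mod 4).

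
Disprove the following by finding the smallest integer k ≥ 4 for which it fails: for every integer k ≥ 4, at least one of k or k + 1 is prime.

For k = 4, 5, 6, 7 the conclusion holds.
k = 8: 8 = 2 × 4; 9 = 3 × 3 — both composite.

k = 8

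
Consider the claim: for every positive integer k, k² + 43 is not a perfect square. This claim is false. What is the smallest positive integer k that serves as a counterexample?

k = 21

For k = 1, 2, 3, 4, …, 18, 19, 20 the conclusion holds.
k = 21: 21² + 43 = 484 = 22², a perfect square.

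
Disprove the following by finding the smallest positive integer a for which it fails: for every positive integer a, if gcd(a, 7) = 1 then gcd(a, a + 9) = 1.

A counterexample is any positive integer a such that gcd(a, 7) = 1 but gcd(a, a + 9) > 1; we check each in order.
For a = 1, 2 the conclusion holds.
a = 3: gcd(3, 12) = 3.
Thus a = 3 disproves the claim, and no smaller a works.

a = 3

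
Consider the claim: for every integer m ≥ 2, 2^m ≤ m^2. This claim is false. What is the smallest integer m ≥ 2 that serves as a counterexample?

For m = 2, 3, 4 the conclusion holds.
m = 5: 2^m = 32 and m^2 = 25, so 32 > 25.
Hence m = 5 is a counterexample.

m = 5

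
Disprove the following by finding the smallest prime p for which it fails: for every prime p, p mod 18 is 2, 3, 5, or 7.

We need the least prime p for which the claim fails.
For p = 2, 3, 5, 7 the conclusion holds.
p = 11: 11 mod 18 = 11 — not in {2, 3, 5, 7}.
So p = 11 is the smallest counterexample.

p = 11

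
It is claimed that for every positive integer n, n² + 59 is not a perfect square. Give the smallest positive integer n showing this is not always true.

n = 29

A counterexample is any positive integer n such that n² + 59 is a perfect square; we check each in order.
The first 28 eligible values, up to n = 28, all satisfy the conclusion.
n = 29: 29² + 59 = 900 = 30², a perfect square.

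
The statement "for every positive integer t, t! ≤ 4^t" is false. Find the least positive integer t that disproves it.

t = 9

A counterexample is any positive integer t such that t! > 4^t; we check each in order.
For t = 1, 2, 3, 4, 5, 6, 7, 8 the conclusion holds.
t = 9: t! = 362880 and 4^t = 262144, so 362880 > 262144.
Thus t = 9 disproves the claim, and no smaller t works.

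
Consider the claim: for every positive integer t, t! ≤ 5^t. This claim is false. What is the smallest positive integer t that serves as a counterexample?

t = 12

A counterexample is any positive integer t such that t! > 5^t; we check each in order.
The first 11 eligible values, up to t = 11, all satisfy the conclusion.
t = 12: t! = 479001600 and 5^t = 244140625, so 479001600 > 244140625.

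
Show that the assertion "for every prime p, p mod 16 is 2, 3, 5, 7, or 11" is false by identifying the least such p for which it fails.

The first 5 eligible values, up to p = 11, all satisfy the conclusion.
p = 13: 13 mod 16 = 13 — not in {2, 3, 5, 7, 11}.

p = 13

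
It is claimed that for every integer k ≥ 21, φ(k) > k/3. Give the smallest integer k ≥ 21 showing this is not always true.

k = 21: φ(21) = 12 and 21/3 = 7, so φ(21) > 21/3.
k = 22: φ(22) = 10 and 22/3 = 22/3, so φ(22) > 22/3.
k = 23: φ(23) = 22 and 23/3 = 23/3, so φ(23) > 23/3.
k = 24: φ(24) = 8 and 24/3 = 8, so φ(24) ≤ 24/3.
Thus k = 24 disproves the claim, and no smaller k works.

k = 24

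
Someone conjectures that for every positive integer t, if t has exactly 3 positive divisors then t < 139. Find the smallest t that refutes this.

Check each positive integer t in order until t has exactly 3 positive divisors but the claim fails.
For t = 4, 9, 25, 49, 121 the conclusion holds.
t = 169: τ(169) = 3; 169 ≥ 139.
Thus t = 169 disproves the claim, and no smaller t works.

t = 169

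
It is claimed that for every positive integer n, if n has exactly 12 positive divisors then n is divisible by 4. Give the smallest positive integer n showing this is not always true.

n = 90

A counterexample is any positive integer n such that n has exactly 12 positive divisors but n is not divisible by 4; we check each in order.
For n = 60, 72, 84 the conclusion holds.
n = 90: τ(90) = 12; 90 mod 4 = 2.
So n = 90 is the smallest counterexample.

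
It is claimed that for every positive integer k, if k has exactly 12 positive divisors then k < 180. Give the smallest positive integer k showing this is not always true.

For k = 60, 72, 84, 90, …, 150, 156, 160 the conclusion holds.
k = 198: τ(198) = 12; 198 ≥ 180.
Thus k = 198 disproves the claim, and no smaller k works.

k = 198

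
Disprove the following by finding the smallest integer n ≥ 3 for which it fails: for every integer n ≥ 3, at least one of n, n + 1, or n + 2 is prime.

n = 8

n = 3: 3 is prime.
n = 4: 5 is prime.
n = 5: 5 is prime.
n = 6: 7 is prime.
n = 7: 7 is prime.
n = 8: 8 = 2 × 4; 9 = 3 × 3; 10 = 2 × 5 — all composite.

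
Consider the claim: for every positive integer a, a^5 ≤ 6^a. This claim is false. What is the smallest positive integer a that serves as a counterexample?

For a = 1, 2 the conclusion holds.
a = 3: a^5 = 243 and 6^a = 216, so 243 > 216.
Thus a = 3 disproves the claim, and no smaller a works.

a = 3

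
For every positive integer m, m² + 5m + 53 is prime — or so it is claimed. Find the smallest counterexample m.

m = 3

m = 1: m² + 5m + 53 = 59, prime.
m = 2: m² + 5m + 53 = 67, prime.
m = 3: m² + 5m + 53 = 77 = 7 × 11, composite.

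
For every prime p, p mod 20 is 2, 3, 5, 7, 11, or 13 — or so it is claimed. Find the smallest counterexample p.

p = 17

A counterexample is any prime p such that the claim fails; we check each in order.
p = 2: 2 mod 20 = 2.
p = 3: 3 mod 20 = 3.
p = 5: 5 mod 20 = 5.
p = 7: 7 mod 20 = 7.
p = 11: 11 mod 20 = 11.
p = 13: 13 mod 20 = 13.
p = 17: 17 mod 20 = 17 — not in {2, 3, 5, 7, 11, 13}.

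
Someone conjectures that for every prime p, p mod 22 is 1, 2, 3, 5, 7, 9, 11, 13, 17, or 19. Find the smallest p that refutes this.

A counterexample is any prime p such that the claim fails; we check each in order.
For p = 2, 3, 5, 7, …, 23, 29, 31 the conclusion holds.
p = 37: 37 mod 22 = 15 — not in {1, 2, 3, 5, 7, 9, 11, 13, 17, 19}.
So p = 37 is the smallest counterexample.

p = 37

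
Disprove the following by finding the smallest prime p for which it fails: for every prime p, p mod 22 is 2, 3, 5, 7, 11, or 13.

For p = 2, 3, 5, 7, 11, 13 the conclusion holds.
p = 17: 17 mod 22 = 17 — not in {2, 3, 5, 7, 11, 13}.

p = 17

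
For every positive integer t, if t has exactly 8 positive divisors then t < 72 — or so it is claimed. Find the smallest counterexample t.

For t = 24, 30, 40, 42, 54, 56, 66, 70 the conclusion holds.
t = 78: τ(78) = 8; 78 ≥ 72.
So t = 78 is the smallest counterexample.

t = 78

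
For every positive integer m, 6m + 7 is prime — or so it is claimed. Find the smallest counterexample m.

m = 3

Check each positive integer m in order until 6m + 7 is not prime.
For m = 1, 2 the conclusion holds.
m = 3: 6m + 7 = 25 = 5 × 5, composite.
So m = 3 is the smallest counterexample.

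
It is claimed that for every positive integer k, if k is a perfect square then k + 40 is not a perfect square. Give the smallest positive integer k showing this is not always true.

We need the least positive integer k for which k is a perfect square but k + 40 is a perfect square.
For k = 1, 4 the conclusion holds.
k = 9: 9 = 3² and 9 + 40 = 49 = 7².

k = 9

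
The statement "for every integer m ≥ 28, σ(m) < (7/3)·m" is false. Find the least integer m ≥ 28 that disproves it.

Check each integer m ≥ 28 in order until the claim fails.
For m = 28, 29 the conclusion holds.
m = 30: σ(30) = 72; 72 ≥ 70.
Hence m = 30 is a counterexample.

m = 30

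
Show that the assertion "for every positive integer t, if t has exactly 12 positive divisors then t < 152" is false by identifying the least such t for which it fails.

t = 156

For t = 60, 72, 84, 90, 96, 108, 126, 132, 140, 150 the conclusion holds.
t = 156: τ(156) = 12; 156 ≥ 152.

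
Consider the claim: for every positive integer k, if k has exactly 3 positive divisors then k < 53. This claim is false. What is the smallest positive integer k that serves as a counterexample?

k = 121

We need the least positive integer k for which k has exactly 3 positive divisors but the claim fails.
The first 4 eligible values, up to k = 49, all satisfy the conclusion.
k = 121: τ(121) = 3; 121 ≥ 53.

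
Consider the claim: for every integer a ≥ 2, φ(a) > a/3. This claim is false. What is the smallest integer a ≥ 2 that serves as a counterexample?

We need the least integer a ≥ 2 for which the claim fails.
For a = 2, 3, 4, 5 the conclusion holds.
a = 6: φ(6) = 2 and 6/3 = 2, so φ(6) ≤ 6/3.

a = 6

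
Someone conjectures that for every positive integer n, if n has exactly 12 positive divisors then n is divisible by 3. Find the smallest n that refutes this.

n = 140

We need the least positive integer n for which n has exactly 12 positive divisors but n is not divisible by 3.
The first 8 eligible values, up to n = 132, all satisfy the conclusion.
n = 140: τ(140) = 12; 140 mod 3 = 2.
Hence n = 140 is a counterexample.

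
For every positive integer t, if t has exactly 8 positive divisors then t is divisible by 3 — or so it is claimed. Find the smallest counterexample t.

For t = 24, 30 the conclusion holds.
t = 40: τ(40) = 8; 40 mod 3 = 1.

t = 40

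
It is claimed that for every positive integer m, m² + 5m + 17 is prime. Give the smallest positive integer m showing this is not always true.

m = 8

Check each positive integer m in order until m² + 5m + 17 is not prime.
For m = 1, 2, 3, 4, 5, 6, 7 the conclusion holds.
m = 8: m² + 5m + 17 = 121 = 11 × 11, composite.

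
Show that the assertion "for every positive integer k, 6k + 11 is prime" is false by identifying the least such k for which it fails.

k = 4

k = 1: 6k + 11 = 17, prime.
k = 2: 6k + 11 = 23, prime.
k = 3: 6k + 11 = 29, prime.
k = 4: 6k + 11 = 35 = 5 × 7, composite.
So k = 4 is the smallest counterexample.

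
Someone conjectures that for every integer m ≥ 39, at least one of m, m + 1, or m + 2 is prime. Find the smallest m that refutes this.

A counterexample is any integer m ≥ 39 such that m, m + 1, m + 2 are all composite; we check each in order.
The first 5 eligible values, up to m = 43, all satisfy the conclusion.
m = 44: 44 = 2 × 22; 45 = 3 × 15; 46 = 2 × 23 — all composite.

m = 44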